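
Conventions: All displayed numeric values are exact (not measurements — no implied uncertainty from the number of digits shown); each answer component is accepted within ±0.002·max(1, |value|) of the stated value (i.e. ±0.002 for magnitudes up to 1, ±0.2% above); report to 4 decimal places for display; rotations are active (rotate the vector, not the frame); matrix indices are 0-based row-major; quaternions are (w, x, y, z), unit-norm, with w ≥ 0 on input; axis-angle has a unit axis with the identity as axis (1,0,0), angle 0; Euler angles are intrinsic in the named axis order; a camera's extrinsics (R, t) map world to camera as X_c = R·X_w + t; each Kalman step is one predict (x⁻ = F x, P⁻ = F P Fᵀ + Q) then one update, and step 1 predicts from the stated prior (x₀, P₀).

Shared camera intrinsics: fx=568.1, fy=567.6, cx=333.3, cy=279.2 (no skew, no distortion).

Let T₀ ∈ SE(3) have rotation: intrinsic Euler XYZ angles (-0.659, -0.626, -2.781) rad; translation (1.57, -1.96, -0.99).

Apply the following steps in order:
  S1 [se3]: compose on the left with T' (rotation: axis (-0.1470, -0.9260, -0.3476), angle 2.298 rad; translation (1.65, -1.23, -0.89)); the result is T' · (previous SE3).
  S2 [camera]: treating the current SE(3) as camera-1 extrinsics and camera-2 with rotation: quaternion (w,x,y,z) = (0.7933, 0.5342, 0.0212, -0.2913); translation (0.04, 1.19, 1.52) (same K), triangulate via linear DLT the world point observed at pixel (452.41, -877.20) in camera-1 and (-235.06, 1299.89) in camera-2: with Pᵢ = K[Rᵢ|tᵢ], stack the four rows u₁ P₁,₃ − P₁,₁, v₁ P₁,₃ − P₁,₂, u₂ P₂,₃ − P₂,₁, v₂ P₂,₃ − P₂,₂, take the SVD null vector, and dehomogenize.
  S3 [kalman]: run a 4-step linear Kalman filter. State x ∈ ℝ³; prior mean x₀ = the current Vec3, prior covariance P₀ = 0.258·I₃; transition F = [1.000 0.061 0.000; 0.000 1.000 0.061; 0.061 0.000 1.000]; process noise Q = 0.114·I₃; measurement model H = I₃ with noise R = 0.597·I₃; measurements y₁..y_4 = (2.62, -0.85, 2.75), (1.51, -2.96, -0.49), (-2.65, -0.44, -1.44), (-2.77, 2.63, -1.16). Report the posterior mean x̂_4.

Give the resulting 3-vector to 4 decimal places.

after S1 (compose_se3): R=[0.3097 -0.9248 0.2209; -0.5842 -0.0017 0.8116; -0.7502 -0.3805 -0.5408], t=(0.3104, -3.4164, -0.0464)
after S2 (triangulate): (-1.3495, -0.6152, -0.6274)
after S3 (kf_track): (-1.3911, 0.1257, -0.6520)

result = (-1.3911, 0.1257, -0.6520)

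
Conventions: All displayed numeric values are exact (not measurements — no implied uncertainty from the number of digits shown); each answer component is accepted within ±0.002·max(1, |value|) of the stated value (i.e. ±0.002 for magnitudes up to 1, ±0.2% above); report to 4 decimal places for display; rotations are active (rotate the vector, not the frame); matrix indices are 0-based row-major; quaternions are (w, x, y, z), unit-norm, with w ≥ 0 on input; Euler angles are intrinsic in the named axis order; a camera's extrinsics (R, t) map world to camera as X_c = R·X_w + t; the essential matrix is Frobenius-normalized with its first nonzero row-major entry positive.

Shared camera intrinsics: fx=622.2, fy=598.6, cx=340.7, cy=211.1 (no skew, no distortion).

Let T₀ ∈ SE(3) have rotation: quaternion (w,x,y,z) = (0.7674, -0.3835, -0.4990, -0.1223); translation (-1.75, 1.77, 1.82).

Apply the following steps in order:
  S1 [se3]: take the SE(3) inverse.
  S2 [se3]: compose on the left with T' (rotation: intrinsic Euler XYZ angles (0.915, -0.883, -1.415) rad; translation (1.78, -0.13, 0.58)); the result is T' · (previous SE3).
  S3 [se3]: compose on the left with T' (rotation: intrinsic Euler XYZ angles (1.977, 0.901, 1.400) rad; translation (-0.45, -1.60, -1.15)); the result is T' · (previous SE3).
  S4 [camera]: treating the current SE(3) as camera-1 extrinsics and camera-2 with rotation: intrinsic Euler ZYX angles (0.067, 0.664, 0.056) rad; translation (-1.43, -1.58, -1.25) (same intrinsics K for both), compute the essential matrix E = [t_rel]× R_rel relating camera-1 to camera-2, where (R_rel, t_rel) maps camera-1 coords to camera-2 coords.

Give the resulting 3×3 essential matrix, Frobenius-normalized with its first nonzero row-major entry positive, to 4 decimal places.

matrix = [0.6791 0.1553 0.0617; 0.1787 -0.5145 -0.4272; 0.0659 0.1323 0.0996]

after S1 (invert_se3): R=[0.4720 0.1950 0.8597; 0.5705 0.6759 -0.4666; -0.6721 0.7107 0.2078], t=(-1.0838, 0.6511, -2.8123)
after S2 (compose_se3): R=[0.9236 -0.1060 -0.3685; -0.2822 -0.8386 -0.4660; -0.2596 0.5344 -0.8044], t=(4.2545, 1.7086, 0.6438)
after S3 (compose_se3): R=[0.0666 0.9208 -0.3844; 0.1207 0.3749 0.9192; 0.9905 -0.1076 -0.0862], t=(-0.5417, -4.4303, 2.5127)
after S4 (essential): [0.6791 0.1553 0.0617; 0.1787 -0.5145 -0.4272; 0.0659 0.1323 0.0996]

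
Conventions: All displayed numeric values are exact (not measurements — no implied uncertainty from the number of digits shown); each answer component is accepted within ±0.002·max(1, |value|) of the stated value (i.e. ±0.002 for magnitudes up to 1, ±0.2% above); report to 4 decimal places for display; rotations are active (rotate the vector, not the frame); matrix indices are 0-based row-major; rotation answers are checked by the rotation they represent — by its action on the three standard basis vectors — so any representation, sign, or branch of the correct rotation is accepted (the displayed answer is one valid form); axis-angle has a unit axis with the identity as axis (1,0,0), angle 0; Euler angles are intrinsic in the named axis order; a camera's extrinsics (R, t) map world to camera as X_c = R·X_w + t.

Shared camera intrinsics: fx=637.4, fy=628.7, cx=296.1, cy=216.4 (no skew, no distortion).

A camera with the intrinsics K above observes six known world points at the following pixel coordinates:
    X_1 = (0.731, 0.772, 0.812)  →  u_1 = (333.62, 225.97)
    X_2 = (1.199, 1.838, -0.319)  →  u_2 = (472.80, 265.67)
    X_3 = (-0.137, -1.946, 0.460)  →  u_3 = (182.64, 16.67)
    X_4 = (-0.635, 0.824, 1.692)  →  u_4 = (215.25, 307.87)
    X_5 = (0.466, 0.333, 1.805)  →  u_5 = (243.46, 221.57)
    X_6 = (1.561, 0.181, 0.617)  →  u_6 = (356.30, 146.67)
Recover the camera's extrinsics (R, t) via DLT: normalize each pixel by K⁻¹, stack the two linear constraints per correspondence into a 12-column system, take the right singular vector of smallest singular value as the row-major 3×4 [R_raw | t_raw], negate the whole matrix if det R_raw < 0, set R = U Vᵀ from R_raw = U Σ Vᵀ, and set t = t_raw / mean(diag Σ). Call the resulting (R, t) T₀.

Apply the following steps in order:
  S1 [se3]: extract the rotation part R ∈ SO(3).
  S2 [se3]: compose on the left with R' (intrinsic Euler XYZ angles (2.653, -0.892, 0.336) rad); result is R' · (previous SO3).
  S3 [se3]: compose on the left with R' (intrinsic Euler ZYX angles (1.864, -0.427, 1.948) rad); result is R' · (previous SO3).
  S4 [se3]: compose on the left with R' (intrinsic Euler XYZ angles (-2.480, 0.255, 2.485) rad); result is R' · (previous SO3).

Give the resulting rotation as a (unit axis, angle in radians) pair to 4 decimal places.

source (pnp_recover): camera pose = R=[0.5062 0.4647 -0.7265; -0.5004 0.8444 0.1914; 0.7024 0.2667 0.6599], t=(0.2899, -0.3306, 6.0344)
after S1 (rot_of_se3): [0.5062 0.4647 -0.7265; -0.5004 0.8444 0.1914; 0.7024 0.2667 0.6599]
after S2 (compose_so3): [-0.1431 -0.1070 -0.9839; -0.1721 -0.9763 0.1312; -0.9746 0.1881 0.1213]
after S3 (compose_so3): [-0.8667 -0.2657 0.4223; -0.4838 0.2407 -0.8414; 0.1219 -0.9335 -0.3372]
after S4 (compose_so3): [0.9808 -0.1740 0.0883; 0.0354 -0.2864 -0.9574; 0.1919 0.9422 -0.2748]

rotation (axis_angle) = ((0.9925, -0.0541, 0.1094), 1.8652)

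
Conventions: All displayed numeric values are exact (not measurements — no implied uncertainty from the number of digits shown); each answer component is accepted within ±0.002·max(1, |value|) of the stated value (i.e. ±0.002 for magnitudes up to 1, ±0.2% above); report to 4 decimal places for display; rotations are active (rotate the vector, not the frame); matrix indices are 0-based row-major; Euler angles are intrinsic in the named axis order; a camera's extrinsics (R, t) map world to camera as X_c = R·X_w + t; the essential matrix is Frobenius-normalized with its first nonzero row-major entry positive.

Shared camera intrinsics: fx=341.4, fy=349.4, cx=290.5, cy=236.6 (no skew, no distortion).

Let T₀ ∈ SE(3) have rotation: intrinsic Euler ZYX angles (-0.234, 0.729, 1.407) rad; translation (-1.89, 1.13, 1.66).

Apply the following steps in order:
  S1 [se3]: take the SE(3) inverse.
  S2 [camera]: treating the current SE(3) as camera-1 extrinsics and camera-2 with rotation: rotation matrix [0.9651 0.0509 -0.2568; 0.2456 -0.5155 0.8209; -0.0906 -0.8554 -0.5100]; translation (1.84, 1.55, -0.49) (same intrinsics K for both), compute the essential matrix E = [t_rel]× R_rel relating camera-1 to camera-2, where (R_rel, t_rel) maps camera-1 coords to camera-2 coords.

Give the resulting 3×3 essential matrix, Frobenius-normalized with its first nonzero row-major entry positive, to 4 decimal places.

after S1 (invert_se3): R=[0.7255 -0.1729 -0.6661; 0.6771 0.0062 0.7359; -0.1231 -0.9849 0.1216], t=(2.6724, 0.0512, 0.6784)
after S2 (essential): [0.0474 0.2008 0.6707; -0.4185 -0.2841 0.1749; -0.3742 -0.2819 0.0421]

matrix = [0.0474 0.2008 0.6707; -0.4185 -0.2841 0.1749; -0.3742 -0.2819 0.0421]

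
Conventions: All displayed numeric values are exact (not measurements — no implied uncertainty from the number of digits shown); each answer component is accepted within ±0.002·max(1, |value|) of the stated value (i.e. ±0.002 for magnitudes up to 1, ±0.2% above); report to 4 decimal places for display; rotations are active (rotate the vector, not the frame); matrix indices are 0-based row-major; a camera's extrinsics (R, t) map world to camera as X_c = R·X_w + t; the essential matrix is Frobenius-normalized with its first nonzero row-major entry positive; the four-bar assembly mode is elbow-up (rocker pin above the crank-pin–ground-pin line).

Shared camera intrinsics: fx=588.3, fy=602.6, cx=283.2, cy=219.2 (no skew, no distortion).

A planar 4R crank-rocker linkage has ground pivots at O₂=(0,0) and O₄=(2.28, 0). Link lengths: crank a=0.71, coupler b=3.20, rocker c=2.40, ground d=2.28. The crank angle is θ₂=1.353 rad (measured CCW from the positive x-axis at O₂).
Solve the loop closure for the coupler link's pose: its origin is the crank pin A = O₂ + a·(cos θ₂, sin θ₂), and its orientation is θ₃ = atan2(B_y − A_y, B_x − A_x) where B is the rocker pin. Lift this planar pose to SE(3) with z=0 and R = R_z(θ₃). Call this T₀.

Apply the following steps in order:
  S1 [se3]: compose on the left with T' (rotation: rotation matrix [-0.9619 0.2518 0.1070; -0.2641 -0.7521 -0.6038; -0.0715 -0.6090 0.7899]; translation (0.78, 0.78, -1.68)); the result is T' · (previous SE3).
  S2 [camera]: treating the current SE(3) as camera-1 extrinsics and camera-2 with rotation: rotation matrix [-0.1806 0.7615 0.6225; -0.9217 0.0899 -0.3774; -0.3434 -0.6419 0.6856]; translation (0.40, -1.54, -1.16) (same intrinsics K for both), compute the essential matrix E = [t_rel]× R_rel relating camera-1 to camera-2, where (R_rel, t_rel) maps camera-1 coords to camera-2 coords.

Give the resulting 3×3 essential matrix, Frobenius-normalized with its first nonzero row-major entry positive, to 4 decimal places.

matrix = [0.1026 0.2919 0.6280; -0.2218 0.1999 0.0444; -0.5332 0.3468 -0.1192]

source (fourbar_fk): coupler pose = R=[0.8620 -0.5069 0.0000; 0.5069 0.8620 0.0000; 0.0000 0.0000 1.0000], t=(0.1534, 0.6932, 0.0000)
after S1 (compose_se3): R=[-0.7015 0.7046 0.1070; -0.6089 -0.5145 -0.6038; -0.3704 -0.4887 0.7899], t=(0.8070, 0.2181, -2.1132)
after S2 (essential): [0.1026 0.2919 0.6280; -0.2218 0.1999 0.0444; -0.5332 0.3468 -0.1192]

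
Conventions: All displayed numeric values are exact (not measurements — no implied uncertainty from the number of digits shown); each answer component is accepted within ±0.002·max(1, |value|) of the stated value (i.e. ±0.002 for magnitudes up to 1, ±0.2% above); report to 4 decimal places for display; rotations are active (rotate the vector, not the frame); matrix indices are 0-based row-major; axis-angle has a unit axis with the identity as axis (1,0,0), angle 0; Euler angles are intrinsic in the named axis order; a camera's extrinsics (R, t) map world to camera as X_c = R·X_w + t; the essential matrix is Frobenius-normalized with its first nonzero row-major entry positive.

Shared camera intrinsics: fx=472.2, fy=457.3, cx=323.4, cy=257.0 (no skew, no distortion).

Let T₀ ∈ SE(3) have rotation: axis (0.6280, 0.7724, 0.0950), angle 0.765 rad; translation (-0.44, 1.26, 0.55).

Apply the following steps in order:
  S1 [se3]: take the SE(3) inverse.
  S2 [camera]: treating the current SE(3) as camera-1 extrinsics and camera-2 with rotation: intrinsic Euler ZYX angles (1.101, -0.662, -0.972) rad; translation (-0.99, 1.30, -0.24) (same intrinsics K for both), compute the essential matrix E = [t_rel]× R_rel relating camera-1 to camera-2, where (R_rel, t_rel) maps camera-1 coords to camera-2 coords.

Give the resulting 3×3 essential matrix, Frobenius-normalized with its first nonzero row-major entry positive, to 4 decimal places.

matrix = [0.2481 0.0307 0.4626; -0.1120 0.0043 0.5274; -0.6503 -0.0486 0.0871]

after S1 (invert_se3): R=[0.8313 0.2009 -0.5183; 0.0694 0.8876 0.4554; 0.5515 -0.4145 0.7239], t=(0.3976, -1.3383, 0.3668)
after S2 (essential): [0.2481 0.0307 0.4626; -0.1120 0.0043 0.5274; -0.6503 -0.0486 0.0871]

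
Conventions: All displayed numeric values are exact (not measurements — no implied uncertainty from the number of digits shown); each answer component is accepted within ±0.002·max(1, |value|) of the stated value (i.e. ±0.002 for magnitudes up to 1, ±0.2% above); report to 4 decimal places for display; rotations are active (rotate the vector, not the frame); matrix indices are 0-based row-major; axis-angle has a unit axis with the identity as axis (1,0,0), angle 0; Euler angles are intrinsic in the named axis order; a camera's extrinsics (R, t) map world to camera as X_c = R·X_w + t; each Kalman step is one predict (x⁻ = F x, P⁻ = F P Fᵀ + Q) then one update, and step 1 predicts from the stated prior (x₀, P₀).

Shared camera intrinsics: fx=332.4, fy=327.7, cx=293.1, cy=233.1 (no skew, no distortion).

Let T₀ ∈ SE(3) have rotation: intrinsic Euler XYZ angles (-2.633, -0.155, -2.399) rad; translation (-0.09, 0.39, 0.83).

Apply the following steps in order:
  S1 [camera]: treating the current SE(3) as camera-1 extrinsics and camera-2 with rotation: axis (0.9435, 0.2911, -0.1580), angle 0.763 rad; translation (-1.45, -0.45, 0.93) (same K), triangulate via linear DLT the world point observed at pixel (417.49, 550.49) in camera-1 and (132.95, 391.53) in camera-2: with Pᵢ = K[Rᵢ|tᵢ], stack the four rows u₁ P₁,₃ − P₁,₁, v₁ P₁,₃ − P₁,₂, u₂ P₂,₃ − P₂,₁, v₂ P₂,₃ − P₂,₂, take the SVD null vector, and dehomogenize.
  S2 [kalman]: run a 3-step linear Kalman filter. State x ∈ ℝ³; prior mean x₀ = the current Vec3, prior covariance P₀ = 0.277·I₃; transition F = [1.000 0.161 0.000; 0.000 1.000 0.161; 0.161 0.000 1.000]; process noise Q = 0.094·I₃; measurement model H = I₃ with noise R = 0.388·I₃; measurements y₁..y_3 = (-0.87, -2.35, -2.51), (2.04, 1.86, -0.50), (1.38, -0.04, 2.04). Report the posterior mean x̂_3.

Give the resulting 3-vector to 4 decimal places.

after S1 (triangulate): (0.4506, 1.4735, -0.2137)
after S2 (kf_track): (1.1686, 0.2980, 0.3699)

result = (1.1686, 0.2980, 0.3699)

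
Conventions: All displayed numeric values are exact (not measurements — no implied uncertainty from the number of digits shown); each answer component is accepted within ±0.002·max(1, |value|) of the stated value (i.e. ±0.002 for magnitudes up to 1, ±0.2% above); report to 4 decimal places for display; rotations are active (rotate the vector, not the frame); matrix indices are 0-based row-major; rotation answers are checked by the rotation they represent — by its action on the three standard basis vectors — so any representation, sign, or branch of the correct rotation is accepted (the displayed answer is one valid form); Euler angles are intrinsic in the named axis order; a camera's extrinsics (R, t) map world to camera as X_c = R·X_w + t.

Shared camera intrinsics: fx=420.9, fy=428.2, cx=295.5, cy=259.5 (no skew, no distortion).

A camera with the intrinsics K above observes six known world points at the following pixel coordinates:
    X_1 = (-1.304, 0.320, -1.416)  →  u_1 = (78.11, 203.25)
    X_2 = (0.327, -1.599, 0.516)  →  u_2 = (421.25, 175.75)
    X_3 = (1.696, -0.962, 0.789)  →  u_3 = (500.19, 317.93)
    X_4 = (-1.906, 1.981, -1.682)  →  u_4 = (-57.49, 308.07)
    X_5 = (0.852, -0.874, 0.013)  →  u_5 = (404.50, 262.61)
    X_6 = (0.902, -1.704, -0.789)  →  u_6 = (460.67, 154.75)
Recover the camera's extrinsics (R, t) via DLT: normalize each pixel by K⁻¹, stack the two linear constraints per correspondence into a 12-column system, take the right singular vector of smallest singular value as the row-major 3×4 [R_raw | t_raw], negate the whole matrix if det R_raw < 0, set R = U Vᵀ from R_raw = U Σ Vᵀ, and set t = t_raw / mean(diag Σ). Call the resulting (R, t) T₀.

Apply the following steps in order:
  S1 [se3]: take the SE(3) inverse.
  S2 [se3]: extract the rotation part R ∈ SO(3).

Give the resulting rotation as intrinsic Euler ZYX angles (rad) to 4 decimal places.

source (pnp_recover): camera pose = R=[0.6732 -0.5723 0.4682; 0.6056 0.7901 0.0951; -0.4244 0.2195 0.8785], t=(-0.1299, 0.2000, 4.2096)
after S1 (invert_se3): R=[0.6732 0.6056 -0.4244; -0.5723 0.7901 0.2195; 0.4682 0.0951 0.8785], t=(1.7529, -1.1563, -3.6562)
after S2 (rot_of_se3): [0.6732 0.6056 -0.4244; -0.5723 0.7901 0.2195; 0.4682 0.0951 0.8785]

rotation (euler_zyx) = (-0.7046, -0.4873, 0.1079)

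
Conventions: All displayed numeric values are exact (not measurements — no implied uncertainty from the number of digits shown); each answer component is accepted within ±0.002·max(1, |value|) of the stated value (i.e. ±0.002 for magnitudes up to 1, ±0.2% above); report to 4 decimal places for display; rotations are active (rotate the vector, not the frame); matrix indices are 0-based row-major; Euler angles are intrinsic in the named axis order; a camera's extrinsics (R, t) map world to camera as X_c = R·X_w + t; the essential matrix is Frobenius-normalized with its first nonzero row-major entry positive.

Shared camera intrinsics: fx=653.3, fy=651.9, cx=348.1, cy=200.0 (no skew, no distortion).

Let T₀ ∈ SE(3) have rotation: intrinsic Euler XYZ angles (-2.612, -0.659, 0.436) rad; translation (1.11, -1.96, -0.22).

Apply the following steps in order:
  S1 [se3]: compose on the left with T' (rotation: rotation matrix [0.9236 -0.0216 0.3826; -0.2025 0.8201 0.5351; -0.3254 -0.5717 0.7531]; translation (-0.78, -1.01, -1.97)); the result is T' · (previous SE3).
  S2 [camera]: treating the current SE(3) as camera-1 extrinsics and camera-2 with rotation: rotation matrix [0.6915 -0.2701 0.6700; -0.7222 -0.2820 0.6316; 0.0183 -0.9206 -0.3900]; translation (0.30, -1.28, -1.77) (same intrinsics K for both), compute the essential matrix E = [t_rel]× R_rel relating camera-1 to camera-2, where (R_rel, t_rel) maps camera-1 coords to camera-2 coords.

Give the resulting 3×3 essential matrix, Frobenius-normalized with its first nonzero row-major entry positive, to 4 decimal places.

after S1 (compose_se3): R=[0.3988 -0.3785 -0.8353; -0.5846 -0.8067 0.0864; -0.7066 0.4538 -0.5430], t=(0.2034, -2.9600, -1.3763)
after S2 (essential): [0.2399 0.3301 -0.0882; 0.3997 0.4061 -0.0675; 0.4796 -0.3489 0.3805]

matrix = [0.2399 0.3301 -0.0882; 0.3997 0.4061 -0.0675; 0.4796 -0.3489 0.3805]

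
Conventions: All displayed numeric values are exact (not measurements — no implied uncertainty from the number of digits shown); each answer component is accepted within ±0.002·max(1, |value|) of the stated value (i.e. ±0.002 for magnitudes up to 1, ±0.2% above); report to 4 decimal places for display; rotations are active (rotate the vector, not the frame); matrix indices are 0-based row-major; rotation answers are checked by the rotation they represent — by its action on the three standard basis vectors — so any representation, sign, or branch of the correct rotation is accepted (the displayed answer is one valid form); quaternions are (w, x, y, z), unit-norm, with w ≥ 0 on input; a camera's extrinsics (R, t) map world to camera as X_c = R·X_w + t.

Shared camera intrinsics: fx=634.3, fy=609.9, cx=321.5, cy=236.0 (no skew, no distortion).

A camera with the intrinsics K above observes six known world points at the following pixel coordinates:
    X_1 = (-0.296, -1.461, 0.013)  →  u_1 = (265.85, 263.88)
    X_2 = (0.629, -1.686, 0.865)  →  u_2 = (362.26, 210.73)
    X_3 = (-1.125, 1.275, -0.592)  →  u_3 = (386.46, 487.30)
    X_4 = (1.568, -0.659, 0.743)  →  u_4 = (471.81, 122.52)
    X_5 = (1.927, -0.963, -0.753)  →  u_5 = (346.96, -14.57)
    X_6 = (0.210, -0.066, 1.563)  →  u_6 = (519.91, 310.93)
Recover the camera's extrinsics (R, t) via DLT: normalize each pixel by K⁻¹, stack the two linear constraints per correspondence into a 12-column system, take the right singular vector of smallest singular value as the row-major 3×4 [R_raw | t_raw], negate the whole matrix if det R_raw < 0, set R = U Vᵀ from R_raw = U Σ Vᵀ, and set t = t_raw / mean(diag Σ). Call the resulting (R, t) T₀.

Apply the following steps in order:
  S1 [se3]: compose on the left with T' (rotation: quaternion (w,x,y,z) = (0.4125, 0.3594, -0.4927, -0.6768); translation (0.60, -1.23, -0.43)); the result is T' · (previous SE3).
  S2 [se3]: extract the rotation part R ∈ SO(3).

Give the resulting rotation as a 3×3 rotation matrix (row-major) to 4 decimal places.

source (pnp_recover): camera pose = R=[0.4213 0.5601 0.7133; -0.8968 0.1397 0.4199; 0.1355 -0.8165 0.5612], t=(0.4600, 0.1801, 4.2403)
after S1 (compose_se3): R=[-0.4732 0.5327 -0.7017; -0.1779 -0.8378 -0.5161; -0.8628 -0.1194 0.4912], t=(-3.3338, -0.1107, 0.7933)
after S2 (rot_of_se3): [-0.4732 0.5327 -0.7017; -0.1779 -0.8378 -0.5161; -0.8628 -0.1194 0.4912]

rotation (matrix) = ((-0.4732, 0.5327, -0.7017), (-0.1779, -0.8378, -0.5161), (-0.8628, -0.1194, 0.4912))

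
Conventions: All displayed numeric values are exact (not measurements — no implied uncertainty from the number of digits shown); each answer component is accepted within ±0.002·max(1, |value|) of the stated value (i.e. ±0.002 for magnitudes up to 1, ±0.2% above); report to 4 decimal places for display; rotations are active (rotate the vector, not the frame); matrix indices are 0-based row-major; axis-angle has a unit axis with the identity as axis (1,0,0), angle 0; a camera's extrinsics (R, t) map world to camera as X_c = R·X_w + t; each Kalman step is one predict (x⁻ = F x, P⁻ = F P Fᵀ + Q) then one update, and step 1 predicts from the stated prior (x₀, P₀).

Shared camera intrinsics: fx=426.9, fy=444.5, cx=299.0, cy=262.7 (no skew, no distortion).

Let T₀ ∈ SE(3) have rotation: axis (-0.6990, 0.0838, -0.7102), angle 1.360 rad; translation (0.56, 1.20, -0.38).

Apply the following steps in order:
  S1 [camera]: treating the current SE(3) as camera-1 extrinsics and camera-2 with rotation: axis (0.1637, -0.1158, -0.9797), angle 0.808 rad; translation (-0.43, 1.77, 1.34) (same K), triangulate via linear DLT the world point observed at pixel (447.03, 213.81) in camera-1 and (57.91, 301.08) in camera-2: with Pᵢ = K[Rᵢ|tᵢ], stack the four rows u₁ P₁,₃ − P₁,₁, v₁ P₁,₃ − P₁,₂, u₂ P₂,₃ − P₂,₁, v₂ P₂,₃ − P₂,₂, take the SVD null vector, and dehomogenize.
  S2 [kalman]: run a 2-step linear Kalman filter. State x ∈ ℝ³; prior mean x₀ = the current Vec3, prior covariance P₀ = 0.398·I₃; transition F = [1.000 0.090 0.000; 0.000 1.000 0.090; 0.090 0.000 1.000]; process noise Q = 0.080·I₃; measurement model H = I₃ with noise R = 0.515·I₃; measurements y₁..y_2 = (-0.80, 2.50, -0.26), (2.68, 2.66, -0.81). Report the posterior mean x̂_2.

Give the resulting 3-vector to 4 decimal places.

result = (1.2326, 1.3626, -0.3054)

after S1 (triangulate): (1.1303, -1.3024, -0.2622)
after S2 (kf_track): (1.2326, 1.3626, -0.3054)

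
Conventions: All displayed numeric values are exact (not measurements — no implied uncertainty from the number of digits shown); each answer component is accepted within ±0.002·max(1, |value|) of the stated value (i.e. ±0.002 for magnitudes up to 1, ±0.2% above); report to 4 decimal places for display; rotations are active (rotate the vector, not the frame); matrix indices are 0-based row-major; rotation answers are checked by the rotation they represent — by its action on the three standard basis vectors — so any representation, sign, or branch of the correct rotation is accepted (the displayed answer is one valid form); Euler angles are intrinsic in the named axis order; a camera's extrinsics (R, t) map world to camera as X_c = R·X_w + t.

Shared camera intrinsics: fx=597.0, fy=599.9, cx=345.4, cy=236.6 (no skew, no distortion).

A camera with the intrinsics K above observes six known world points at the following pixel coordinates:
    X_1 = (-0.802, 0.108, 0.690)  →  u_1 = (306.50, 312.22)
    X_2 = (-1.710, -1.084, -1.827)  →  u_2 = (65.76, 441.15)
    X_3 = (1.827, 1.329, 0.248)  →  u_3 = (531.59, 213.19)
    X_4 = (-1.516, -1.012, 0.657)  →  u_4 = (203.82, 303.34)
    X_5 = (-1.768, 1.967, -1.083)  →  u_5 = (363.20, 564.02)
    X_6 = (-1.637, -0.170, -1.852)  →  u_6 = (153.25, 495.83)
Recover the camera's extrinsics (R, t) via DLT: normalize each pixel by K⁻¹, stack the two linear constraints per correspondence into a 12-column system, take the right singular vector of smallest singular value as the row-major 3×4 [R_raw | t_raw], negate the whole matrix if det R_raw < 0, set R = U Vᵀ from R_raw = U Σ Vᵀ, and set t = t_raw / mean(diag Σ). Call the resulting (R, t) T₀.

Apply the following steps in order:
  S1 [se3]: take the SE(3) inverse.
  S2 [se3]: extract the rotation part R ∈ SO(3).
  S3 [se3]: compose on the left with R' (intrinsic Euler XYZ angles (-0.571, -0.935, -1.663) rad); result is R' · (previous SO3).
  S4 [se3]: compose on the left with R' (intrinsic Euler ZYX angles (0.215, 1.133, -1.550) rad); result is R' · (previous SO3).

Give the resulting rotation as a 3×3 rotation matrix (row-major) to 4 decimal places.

rotation (matrix) = ((0.0085, -0.3679, -0.9298), (0.9772, -0.1943, 0.0858), (-0.2122, -0.9093, 0.3579))

source (pnp_recover): camera pose = R=[0.5148 0.8284 0.2207; -0.7511 0.5600 -0.3498; -0.4134 0.0143 0.9105], t=(-0.3000, 0.4901, 6.2704)
after S1 (invert_se3): R=[0.5148 -0.7511 -0.4134; 0.8284 0.5600 0.0143; 0.2207 -0.3498 0.9105], t=(3.1145, -0.1158, -5.4713)
after S2 (rot_of_se3): [0.5148 -0.7511 -0.4134; 0.8284 0.5600 0.0143; 0.2207 -0.3498 0.9105]
after S3 (compose_so3): [0.2841 0.6536 -0.7015; -0.0866 0.7461 0.6602; 0.9549 -0.1268 0.2686]
after S4 (compose_so3): [0.0085 -0.3679 -0.9298; 0.9772 -0.1943 0.0858; -0.2122 -0.9093 0.3579]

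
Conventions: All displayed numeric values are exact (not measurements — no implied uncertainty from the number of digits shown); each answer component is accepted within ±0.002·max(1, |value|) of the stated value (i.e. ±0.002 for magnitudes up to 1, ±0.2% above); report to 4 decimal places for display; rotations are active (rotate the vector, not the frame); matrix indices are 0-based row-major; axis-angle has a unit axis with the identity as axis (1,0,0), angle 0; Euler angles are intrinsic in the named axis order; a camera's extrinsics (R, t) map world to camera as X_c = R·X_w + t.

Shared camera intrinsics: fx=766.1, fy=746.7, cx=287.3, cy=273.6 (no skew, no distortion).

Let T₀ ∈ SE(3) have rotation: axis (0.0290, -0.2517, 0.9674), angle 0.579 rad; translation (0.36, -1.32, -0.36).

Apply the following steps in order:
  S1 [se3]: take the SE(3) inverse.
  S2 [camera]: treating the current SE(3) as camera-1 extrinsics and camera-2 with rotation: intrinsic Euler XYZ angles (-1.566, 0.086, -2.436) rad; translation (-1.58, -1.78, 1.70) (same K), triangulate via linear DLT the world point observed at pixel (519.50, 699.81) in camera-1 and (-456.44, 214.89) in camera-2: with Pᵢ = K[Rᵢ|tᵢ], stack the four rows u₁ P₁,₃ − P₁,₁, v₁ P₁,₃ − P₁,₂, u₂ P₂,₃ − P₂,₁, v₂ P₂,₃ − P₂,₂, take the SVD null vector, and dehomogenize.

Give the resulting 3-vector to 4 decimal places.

result = (0.0002, -0.1588, 1.6519)

after S1 (invert_se3): R=[0.8371 0.5282 0.1423; -0.5305 0.8473 -0.0238; -0.1332 -0.0556 0.9895], t=(0.4470, 1.3009, 0.3308)
after S2 (triangulate): (0.0002, -0.1588, 1.6519)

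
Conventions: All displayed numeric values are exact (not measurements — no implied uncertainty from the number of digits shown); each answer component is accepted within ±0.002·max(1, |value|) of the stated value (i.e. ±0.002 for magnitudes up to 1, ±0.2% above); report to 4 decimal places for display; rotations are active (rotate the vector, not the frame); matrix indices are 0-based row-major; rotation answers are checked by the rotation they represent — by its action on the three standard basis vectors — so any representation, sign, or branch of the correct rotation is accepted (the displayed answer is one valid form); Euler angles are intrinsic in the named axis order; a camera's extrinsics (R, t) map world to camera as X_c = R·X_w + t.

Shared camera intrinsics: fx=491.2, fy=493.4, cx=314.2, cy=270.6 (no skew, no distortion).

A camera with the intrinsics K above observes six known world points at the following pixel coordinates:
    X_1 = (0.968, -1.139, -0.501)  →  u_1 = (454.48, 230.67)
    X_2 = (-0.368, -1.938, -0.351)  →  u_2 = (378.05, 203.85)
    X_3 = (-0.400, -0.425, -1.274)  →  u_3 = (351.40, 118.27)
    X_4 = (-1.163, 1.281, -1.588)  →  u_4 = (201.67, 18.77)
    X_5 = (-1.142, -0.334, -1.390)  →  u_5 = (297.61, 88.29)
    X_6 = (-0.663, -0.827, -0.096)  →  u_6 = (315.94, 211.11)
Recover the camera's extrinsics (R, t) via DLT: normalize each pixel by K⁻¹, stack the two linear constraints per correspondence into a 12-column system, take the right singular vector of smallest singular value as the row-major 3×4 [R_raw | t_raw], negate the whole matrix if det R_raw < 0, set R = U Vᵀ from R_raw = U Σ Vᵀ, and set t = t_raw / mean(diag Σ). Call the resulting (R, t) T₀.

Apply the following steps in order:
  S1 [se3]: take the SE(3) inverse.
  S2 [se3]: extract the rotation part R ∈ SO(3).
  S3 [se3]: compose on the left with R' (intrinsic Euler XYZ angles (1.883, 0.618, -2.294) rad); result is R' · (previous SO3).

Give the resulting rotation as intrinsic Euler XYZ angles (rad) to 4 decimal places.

rotation (euler_xyz) = (0.7600, -0.1317, -2.7846)

source (pnp_recover): camera pose = R=[0.7980 -0.5077 -0.3248; 0.4177 0.0773 0.9053; -0.4345 -0.8581 0.2737], t=(0.1000, -0.3201, 5.2303)
after S1 (invert_se3): R=[0.7980 0.4177 -0.4345; -0.5077 0.0773 -0.8581; -0.3248 0.9053 0.2737], t=(2.3265, 4.5635, -1.1094)
after S2 (rot_of_se3): [0.7980 0.4177 -0.4345; -0.5077 0.0773 -0.8581; -0.3248 0.9053 0.2737]
after S3 (compose_so3): [-0.9288 0.3464 -0.1313; -0.1685 -0.7108 -0.6829; -0.3300 -0.6122 0.7186]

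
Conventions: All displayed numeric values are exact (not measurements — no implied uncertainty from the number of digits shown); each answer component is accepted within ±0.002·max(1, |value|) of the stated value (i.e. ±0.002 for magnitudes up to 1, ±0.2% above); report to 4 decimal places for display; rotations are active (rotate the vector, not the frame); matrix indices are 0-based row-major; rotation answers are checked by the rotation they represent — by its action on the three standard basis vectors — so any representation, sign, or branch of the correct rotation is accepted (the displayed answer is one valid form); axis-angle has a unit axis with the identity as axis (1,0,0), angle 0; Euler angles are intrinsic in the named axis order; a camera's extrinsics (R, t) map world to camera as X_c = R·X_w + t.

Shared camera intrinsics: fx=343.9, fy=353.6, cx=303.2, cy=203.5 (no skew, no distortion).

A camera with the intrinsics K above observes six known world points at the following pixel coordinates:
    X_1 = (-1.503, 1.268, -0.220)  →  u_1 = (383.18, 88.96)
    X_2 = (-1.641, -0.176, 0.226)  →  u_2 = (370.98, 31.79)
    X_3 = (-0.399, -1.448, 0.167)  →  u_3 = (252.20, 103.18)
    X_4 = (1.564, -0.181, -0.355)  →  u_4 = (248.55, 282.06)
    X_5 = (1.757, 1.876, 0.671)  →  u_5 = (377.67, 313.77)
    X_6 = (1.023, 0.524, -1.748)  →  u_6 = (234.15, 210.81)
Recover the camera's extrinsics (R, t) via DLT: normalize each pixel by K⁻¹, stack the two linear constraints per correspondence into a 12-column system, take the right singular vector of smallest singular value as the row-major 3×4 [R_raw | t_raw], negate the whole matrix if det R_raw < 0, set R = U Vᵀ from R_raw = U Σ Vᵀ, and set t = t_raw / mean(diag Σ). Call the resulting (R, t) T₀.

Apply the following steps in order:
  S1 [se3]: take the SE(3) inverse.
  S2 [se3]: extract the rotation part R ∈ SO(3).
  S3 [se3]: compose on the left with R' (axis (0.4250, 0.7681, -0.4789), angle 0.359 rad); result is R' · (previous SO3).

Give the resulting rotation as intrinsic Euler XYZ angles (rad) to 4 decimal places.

rotation (euler_xyz) = (-2.0807, 0.0983, -1.5707)

source (pnp_recover): camera pose = R=[-0.3188 0.5852 0.7456; 0.9423 0.1108 0.3159; 0.1023 0.8033 -0.5868], t=(0.1600, -0.3500, 4.2402)
after S1 (invert_se3): R=[-0.3188 0.9423 0.1023; 0.5852 0.1108 0.8033; 0.7456 0.3159 -0.5868], t=(-0.0530, -3.4609, 2.4793)
after S2 (rot_of_se3): [-0.3188 0.9423 0.1023; 0.5852 0.1108 0.8033; 0.7456 0.3159 -0.5868]
after S3 (compose_so3): [0.0000 0.9952 0.0981; 0.4881 -0.0857 0.8686; 0.8728 0.0478 -0.4858]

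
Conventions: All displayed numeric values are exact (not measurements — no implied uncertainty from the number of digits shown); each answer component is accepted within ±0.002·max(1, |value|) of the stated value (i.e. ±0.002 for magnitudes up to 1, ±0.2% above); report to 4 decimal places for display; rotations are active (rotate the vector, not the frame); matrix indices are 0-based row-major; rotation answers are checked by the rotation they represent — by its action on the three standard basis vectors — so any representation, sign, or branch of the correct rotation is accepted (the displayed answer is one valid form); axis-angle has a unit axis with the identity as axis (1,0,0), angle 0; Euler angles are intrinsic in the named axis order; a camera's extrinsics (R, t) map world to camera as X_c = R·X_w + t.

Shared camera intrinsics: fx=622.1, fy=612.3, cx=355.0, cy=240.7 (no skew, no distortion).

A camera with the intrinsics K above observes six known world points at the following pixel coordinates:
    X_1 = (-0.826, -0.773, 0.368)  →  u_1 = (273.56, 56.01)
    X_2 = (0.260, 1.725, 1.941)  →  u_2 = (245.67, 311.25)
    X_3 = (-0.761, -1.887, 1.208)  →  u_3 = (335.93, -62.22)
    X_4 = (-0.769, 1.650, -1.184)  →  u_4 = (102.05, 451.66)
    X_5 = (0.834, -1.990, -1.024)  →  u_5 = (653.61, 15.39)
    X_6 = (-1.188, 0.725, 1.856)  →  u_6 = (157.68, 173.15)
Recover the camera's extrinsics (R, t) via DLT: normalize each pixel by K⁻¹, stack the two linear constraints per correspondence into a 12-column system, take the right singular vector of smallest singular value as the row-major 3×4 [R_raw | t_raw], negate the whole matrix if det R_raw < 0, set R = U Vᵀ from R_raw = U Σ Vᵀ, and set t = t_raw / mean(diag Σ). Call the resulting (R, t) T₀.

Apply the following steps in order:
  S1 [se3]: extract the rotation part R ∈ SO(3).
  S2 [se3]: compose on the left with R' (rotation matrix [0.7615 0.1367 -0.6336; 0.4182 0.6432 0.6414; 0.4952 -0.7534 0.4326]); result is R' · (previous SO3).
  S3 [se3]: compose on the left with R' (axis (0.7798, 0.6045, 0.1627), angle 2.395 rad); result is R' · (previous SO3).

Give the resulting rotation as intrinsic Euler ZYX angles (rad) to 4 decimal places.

rotation (euler_zyx) = (0.3270, -0.3228, 1.5559)

source (pnp_recover): camera pose = R=[0.8522 -0.4857 -0.1946; 0.4214 0.8576 -0.2949; 0.3101 0.1693 0.9355], t=(-0.1900, -0.2400, 4.5502)
after S1 (rot_of_se3): [0.8522 -0.4857 -0.1946; 0.4214 0.8576 -0.2949; 0.3101 0.1693 0.9355]
after S2 (compose_so3): [0.5100 -0.3599 -0.7812; 0.8264 0.4570 0.3290; 0.2387 -0.8134 0.5305]
after S3 (compose_so3): [0.8981 -0.3051 0.3167; 0.3047 -0.0877 -0.9484; 0.3172 0.9483 0.0142]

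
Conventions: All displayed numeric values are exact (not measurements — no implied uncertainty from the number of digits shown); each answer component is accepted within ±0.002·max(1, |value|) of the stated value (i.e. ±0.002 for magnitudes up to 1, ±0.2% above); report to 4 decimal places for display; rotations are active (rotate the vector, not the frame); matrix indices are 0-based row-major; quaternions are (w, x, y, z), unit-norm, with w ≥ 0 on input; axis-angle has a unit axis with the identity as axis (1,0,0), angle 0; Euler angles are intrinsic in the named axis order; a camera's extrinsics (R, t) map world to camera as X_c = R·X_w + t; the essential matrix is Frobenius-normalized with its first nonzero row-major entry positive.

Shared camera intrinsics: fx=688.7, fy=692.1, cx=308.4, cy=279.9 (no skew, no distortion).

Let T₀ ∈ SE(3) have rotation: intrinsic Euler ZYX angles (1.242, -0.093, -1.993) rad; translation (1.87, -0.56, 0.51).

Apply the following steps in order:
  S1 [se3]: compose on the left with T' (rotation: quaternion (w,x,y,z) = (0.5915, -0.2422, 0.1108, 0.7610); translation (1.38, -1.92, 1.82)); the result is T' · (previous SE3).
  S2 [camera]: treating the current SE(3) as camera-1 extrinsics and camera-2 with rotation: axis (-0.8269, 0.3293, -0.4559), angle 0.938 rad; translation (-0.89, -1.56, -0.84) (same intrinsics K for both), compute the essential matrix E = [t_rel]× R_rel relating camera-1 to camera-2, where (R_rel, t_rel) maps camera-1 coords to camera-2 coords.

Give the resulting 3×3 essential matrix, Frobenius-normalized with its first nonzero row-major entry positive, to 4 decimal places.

matrix = [0.3008 -0.0320 -0.5891; 0.4226 0.3468 0.0082; -0.2359 -0.3354 -0.3072]

after S1 (compose_se3): R=[-0.9799 0.1896 -0.0628; 0.0547 -0.0475 -0.9974; -0.1921 -0.9807 0.0362], t=(1.4511, 0.0497, 1.3891)
after S2 (essential): [0.3008 -0.0320 -0.5891; 0.4226 0.3468 0.0082; -0.2359 -0.3354 -0.3072]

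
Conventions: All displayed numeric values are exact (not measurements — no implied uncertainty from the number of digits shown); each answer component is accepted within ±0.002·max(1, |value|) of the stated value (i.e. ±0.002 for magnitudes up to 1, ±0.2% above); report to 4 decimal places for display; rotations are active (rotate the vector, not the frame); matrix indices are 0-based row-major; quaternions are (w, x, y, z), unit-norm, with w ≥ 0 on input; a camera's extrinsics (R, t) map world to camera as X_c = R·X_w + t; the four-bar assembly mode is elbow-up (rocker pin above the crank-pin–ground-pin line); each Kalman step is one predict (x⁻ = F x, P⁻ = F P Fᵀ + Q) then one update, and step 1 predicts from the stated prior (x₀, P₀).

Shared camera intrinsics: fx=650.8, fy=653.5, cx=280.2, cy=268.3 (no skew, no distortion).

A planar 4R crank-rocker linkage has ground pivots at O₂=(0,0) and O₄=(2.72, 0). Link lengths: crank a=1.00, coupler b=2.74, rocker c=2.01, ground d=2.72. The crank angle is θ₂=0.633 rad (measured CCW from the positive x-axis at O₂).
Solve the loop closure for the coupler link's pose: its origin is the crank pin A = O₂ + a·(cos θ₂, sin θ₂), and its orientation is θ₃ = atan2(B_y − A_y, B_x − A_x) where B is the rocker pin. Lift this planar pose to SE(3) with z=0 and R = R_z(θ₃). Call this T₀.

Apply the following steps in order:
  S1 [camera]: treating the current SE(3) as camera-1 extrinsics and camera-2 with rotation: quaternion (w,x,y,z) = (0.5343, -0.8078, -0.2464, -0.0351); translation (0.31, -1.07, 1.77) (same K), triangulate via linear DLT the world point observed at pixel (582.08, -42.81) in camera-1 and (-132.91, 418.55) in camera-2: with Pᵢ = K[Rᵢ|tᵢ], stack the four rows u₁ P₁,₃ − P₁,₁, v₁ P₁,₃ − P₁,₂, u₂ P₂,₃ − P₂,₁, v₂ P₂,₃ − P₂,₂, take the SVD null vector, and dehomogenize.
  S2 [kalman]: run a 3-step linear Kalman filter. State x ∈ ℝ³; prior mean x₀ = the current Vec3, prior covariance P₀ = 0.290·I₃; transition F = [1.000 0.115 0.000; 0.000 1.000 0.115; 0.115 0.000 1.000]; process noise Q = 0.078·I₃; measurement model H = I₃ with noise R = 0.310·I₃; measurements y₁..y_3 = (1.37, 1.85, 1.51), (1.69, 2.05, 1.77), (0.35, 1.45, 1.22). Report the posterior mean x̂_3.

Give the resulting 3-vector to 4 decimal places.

source (fourbar_fk): coupler pose = R=[0.8672 -0.4980 0.0000; 0.4980 0.8672 0.0000; 0.0000 0.0000 1.0000], t=(0.8063, 0.5916, 0.0000)
after S1 (triangulate): (-0.7308, -1.1366, 1.5922)
after S2 (kf_track): (0.8358, 1.4945, 1.5901)

result = (0.8358, 1.4945, 1.5901)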